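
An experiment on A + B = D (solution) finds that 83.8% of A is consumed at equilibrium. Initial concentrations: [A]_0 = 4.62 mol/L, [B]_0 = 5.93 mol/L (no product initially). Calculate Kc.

Kc = 2.51 L/mol

Let X = conversion of A.
Concentrations: [A] = 4.62 − 4.62X; [B] = 5.93 − 4.62X; [D] = 4.62X.
At X = 0.838: [A] = 0.748, [B] = 2.06, [D] = 3.87.
Kc = [D] / ([A] [B]) = 2.51 L/mol.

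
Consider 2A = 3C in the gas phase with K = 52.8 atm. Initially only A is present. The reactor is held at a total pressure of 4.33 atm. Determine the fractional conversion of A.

X = 0.723

Take 1 mol A as basis and let X be its fractional conversion, so ξ = 0.5X.
Moles: n_A = 1 − X; n_C = 1.5X.
Summing: n_T = 1 + 0.5X.
With p_i = (n_i/n_T)P, K = p_C^3 / (p_A^2).
Setting this equal to 52.8 atm and taking the physical root (0 < X < 1) gives X = 0.723.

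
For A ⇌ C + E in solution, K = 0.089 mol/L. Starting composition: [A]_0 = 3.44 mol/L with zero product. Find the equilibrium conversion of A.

Let X = conversion of A; extent ξ = 3.44·X mol/L.
Concentrations: [A] = 3.44 − 3.44X; [C] = 3.44X; [E] = 3.44X.
K = [C] [E] / ([A]).
This equals 0.089 at X = 0.148 (the root in 0 < X < 1).

X = 0.148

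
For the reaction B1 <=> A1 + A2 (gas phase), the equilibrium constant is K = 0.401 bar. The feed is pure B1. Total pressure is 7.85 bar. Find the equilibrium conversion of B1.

X = 0.220

Take 1 mol B1 as basis and let X be its fractional conversion, so ξ = X.
Mole table: n_B1 = 1 − X; n_A1 = X; n_A2 = X.
n_T = Σnᵢ = 1 + X.
y_i = n_i/n_T, p_i = y_i·P. K = p_A1 p_A2 / (p_B1).
Substituting and setting equal to 0.401 bar gives a polynomial in X; the root in (0,1) is X = 0.220.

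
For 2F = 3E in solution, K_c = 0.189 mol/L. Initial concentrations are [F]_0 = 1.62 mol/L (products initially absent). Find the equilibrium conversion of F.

Let X = conversion of F; extent ξ = 1.62X/2 mol/L.
Concentrations: [F] = 1.62 − 1.62X; [E] = 2.43X.
K_c = [E]^3 / ([F]^2).
Solving K_c = 0.189 for X ∈ (0,1): X = 0.265.

X = 0.265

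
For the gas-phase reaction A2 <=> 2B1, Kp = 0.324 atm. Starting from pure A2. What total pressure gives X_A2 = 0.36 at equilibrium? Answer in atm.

P = 0.544 atm

Let X = conversion of A2 (basis 1 mol A2); extent of reaction ξ = X.
Mole table: n_A2 = 1 − X; n_B1 = 2X.
Total moles n_T = 1 + X.
Kp = p_B1^2 / (p_A2) with p_i = (n_i/n_T)·P.
At X = 0.36: the mole-fraction product g(X) = Π y_i^ν_i = 0.5956. Since Kp = g(X)·P^{1}, P = (Kp/g)^(1/1) = (0.324/0.5956)^(1/1) = 0.544 atm.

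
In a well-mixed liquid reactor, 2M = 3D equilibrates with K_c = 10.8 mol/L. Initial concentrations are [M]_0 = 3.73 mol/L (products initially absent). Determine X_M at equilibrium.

Let X = conversion of M; extent ξ = 3.73X/2 mol/L.
Concentrations: [M] = 3.73 − 3.73X; [D] = 5.59X.
K_c = [D]^3 / ([M]^2).
Setting equal to 10.8 and solving for X on (0,1) gives X = 0.554.

X = 0.554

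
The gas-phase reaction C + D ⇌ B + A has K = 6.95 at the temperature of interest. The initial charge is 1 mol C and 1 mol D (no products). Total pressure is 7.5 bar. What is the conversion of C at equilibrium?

Let X = conversion of C (basis 1 mol C); extent of reaction ξ = X.
Moles: n_C = 1 − X; n_D = 1 − X; n_B = X; n_A = X.
Since Δν = 0, n_T = 2 throughout.
y_i = n_i/n_T, p_i = y_i·P. K = p_B p_A / (p_C p_D).
This yields a degree-2 equation in X; solving on (0,1), X = 0.725.

X = 0.725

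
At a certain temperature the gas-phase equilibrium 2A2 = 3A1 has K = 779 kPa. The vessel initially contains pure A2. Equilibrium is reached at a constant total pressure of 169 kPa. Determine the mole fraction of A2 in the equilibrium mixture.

y_A2 = 0.283

Let X = conversion of A2 (basis 1 mol A2); extent of reaction ξ = 0.5X.
Mole table: n_A2 = 1 − X; n_A1 = 1.5X.
n_T = Σnᵢ = 1 + 0.5X.
Mole fractions y_i = n_i/n_T; K = p_A1^3 / (p_A2^2) with p_i = y_i·P.
Equating to 779 kPa and solving on 0 < X < 1: X = 0.628.
Then n_A2 = 0.372, n_T = 1.31, so y_A2 = 0.283.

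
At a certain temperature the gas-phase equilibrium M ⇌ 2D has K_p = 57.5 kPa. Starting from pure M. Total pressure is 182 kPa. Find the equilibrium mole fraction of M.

Let X = conversion of M (basis 1 mol M); extent of reaction ξ = X.
At extent ξ: n_M = 1 − X; n_D = 2X.
n_T = Σnᵢ = 1 + X.
With p_i = (n_i/n_T)P, K_p = p_D^2 / (p_M).
Substituting and setting equal to 57.5 kPa gives a polynomial in X; the root in (0,1) is X = 0.271.
Then n_M = 0.729, n_T = 1.27, so y_M = 0.574.

y_M = 0.574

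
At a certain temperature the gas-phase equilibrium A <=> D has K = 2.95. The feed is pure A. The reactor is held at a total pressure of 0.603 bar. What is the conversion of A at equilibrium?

X = 0.747

Take 1 mol A as basis and let X be its fractional conversion, so ξ = X.
Mole table: n_A = 1 − X; n_D = X.
Since Δν = 0, n_T = 1 throughout.
With p_i = (n_i/n_T)P, K = p_D / (p_A).
This yields a degree-1 equation in X; solving on (0,1), X = 0.747.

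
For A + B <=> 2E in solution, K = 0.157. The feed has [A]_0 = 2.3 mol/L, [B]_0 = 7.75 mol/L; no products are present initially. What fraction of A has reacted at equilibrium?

X = 0.292

Let X = conversion of A; extent ξ = 2.3·X mol/L.
Concentrations: [A] = 2.3 − 2.3X; [B] = 7.75 − 2.3X; [E] = 4.6X.
K = [E]^2 / ([A] [B]).
This equals 0.157 at X = 0.292 (the root in 0 < X < 1).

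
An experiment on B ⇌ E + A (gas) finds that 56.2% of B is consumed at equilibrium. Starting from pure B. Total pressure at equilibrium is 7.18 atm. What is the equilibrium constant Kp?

Basis: 1 mol B initially; let X = conversion of B. Extent ξ = X.
Species balance: n_B = 1 − X; n_E = X; n_A = X.
Total moles n_T = 1 + X.
At X = 0.562: n_B = 0.438, n_E = 0.562, n_A = 0.562, n_T = 1.56.
p_i = (n_i/n_T)·P. Kp = p_E p_A / (p_B) = 3.31 atm.

Kp = 3.31 atm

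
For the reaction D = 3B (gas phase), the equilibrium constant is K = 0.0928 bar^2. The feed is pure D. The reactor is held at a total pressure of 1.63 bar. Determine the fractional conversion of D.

Take 1 mol D as basis and let X be its fractional conversion, so ξ = X.
Moles: n_D = 1 − X; n_B = 3X.
n_T = Σnᵢ = 1 + 2X.
With p_i = (n_i/n_T)P, K = p_B^3 / (p_D).
Setting this equal to 0.0928 bar^2 and taking the physical root (0 < X < 1) gives X = 0.121.

X = 0.121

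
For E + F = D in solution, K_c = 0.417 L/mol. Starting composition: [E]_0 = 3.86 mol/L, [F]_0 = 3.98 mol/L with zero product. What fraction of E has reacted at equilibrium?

X = 0.473

Let X = conversion of E; extent ξ = 3.86·X mol/L.
Concentrations: [E] = 3.86 − 3.86X; [F] = 3.98 − 3.86X; [D] = 3.86X.
K_c = [D] / ([E] [F]).
Setting equal to 0.417 and solving for X on (0,1) gives X = 0.473.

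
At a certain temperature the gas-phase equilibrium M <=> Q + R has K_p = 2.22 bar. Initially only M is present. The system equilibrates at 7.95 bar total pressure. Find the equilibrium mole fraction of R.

y_R = 0.318

Let X = conversion of M (basis 1 mol M); extent of reaction ξ = X.
Mole table: n_M = 1 − X; n_Q = X; n_R = X.
Summing: n_T = 1 + X.
Mole fractions y_i = n_i/n_T; K_p = p_Q p_R / (p_M) with p_i = y_i·P.
This yields a degree-2 equation in X; solving on (0,1), X = 0.467.
Then n_R = 0.467, n_T = 1.47, so y_R = 0.318.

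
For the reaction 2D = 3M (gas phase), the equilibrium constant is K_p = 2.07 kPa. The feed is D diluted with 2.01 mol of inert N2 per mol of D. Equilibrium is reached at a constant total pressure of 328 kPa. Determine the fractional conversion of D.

Basis: 1 mol D initially; let X = conversion of D. Extent ξ = 0.5X.
Mole table: n_D = 1 − X; n_M = 1.5X; n_I = 2.01 (inert).
Total moles n_T = 3.01 + 0.5X.
y_i = n_i/n_T, p_i = y_i·P. K_p = p_M^3 / (p_D^2).
This yields a degree-3 equation in X; solving on (0,1), X = 0.160.

X = 0.160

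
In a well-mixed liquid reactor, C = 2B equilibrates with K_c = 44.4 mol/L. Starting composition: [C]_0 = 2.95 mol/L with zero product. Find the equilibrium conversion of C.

Let X = conversion of C; extent ξ = 2.95·X mol/L.
Concentrations: [C] = 2.95 − 2.95X; [B] = 5.9X.
K_c = [B]^2 / ([C]).
Equating to 44.4 mol/L: the physical root is X = 0.821.

X = 0.821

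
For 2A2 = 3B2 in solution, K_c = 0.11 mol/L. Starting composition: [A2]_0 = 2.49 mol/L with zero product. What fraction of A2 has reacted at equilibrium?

X = 0.203

Let X = conversion of A2; extent ξ = 2.49X/2 mol/L.
Concentrations: [A2] = 2.49 − 2.49X; [B2] = 3.74X.
K_c = [B2]^3 / ([A2]^2).
Equating to 0.11 mol/L: the physical root is X = 0.203.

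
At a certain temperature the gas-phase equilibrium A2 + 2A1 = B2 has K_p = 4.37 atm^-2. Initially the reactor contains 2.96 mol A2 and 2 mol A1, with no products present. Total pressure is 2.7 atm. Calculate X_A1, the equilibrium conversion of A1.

X = 0.818

Take 2 mol A1 as basis and let X be its fractional conversion, so ξ = X.
Moles: n_A2 = 2.96 − X; n_A1 = 2 − 2X; n_B2 = X.
Total moles n_T = 4.96 − 2X.
With p_i = (n_i/n_T)P, K_p = p_B2 / (p_A2 p_A1^2).
Equating to 4.37 atm^-2 and solving on 0 < X < 1: X = 0.818.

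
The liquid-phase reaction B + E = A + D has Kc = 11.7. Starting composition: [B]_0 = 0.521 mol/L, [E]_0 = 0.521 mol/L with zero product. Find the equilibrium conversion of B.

X = 0.774

Let X = conversion of B; extent ξ = 0.521·X mol/L.
Concentrations: [B] = 0.521 − 0.521X; [E] = 0.521 − 0.521X; [A] = 0.521X; [D] = 0.521X.
Kc = [A] [D] / ([B] [E]).
Solving Kc = 11.7 for X ∈ (0,1): X = 0.774.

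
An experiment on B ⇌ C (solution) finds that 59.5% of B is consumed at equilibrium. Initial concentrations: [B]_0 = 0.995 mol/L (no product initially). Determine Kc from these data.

Kc = 1.47

Let X = conversion of B.
Concentrations: [B] = 0.995 − 0.995X; [C] = 0.995X.
At X = 0.595: [B] = 0.403, [C] = 0.592.
Kc = [C] / ([B]) = 1.47.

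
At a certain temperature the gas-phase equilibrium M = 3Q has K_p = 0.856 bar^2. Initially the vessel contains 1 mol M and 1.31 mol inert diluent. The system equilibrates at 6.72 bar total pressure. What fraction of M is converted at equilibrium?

X = 0.160

Basis: 1 mol M initially; let X = conversion of M. Extent ξ = X.
At extent ξ: n_M = 1 − X; n_Q = 3X; n_I = 1.31 (inert).
Summing: n_T = 2.31 + 2X.
y_i = n_i/n_T, p_i = y_i·P. K_p = p_Q^3 / (p_M).
Substituting and setting equal to 0.856 bar^2 gives a polynomial in X; the root in (0,1) is X = 0.160.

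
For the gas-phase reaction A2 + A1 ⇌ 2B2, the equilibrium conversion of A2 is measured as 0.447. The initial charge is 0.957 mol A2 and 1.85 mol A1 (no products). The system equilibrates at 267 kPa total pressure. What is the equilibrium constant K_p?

K_p = 0.973

Basis: 0.957 mol A2 initially; let X = conversion of A2. Extent ξ = 0.957X.
Species balance: n_A2 = 0.957 − 0.957X; n_A1 = 1.85 − 0.957X; n_B2 = 1.91X.
Since Δν = 0, n_T = 2.81 throughout.
At X = 0.447: n_A2 = 0.529, n_A1 = 1.42, n_B2 = 0.856, n_T = 2.81.
p_i = (n_i/n_T)·P. K_p = p_B2^2 / (p_A2 p_A1) = 0.973.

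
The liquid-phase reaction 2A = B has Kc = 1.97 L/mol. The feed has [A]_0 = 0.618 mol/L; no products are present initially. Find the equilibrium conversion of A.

X = 0.532

Let X = conversion of A; extent ξ = 0.618X/2 mol/L.
Concentrations: [A] = 0.618 − 0.618X; [B] = 0.309X.
Kc = [B] / ([A]^2).
Setting equal to 1.97 and solving for X on (0,1) gives X = 0.532.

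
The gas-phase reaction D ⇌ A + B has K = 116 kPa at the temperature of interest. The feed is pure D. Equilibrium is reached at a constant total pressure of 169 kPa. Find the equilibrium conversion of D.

Basis: 1 mol D initially; let X = conversion of D. Extent ξ = X.
Mole table: n_D = 1 − X; n_A = X; n_B = X.
Total moles n_T = 1 + X.
With p_i = (n_i/n_T)P, K = p_A p_B / (p_D).
Setting this equal to 116 kPa and taking the physical root (0 < X < 1) gives X = 0.638.

X = 0.638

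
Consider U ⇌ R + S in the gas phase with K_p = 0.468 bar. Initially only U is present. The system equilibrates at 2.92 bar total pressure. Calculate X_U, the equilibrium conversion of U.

X = 0.372

Take 1 mol U as basis and let X be its fractional conversion, so ξ = X.
At extent ξ: n_U = 1 − X; n_R = X; n_S = X.
Total moles n_T = 1 + X.
y_i = n_i/n_T, p_i = y_i·P. K_p = p_R p_S / (p_U).
Substituting and setting equal to 0.468 bar gives a polynomial in X; the root in (0,1) is X = 0.372.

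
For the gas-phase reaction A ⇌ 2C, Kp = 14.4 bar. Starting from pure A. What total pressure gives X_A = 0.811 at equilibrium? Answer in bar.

P = 1.87 bar

Take 1 mol A as basis and let X be its fractional conversion, so ξ = X.
Species balance: n_A = 1 − X; n_C = 2X.
Total moles n_T = 1 + X.
Kp = p_C^2 / (p_A) with p_i = (n_i/n_T)·P.
At X = 0.811: the mole-fraction product g(X) = Π y_i^ν_i = 7.686. Since Kp = g(X)·P^{1}, P = (Kp/g)^(1/1) = (14.4/7.686)^(1/1) = 1.87 bar.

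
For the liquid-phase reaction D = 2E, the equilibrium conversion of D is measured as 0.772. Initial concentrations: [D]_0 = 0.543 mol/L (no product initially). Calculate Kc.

Kc = 5.68 mol/L

Let X = conversion of D.
Concentrations: [D] = 0.543 − 0.543X; [E] = 1.09X.
At X = 0.772: [D] = 0.124, [E] = 0.838.
Kc = [E]^2 / ([D]) = 5.68 mol/L.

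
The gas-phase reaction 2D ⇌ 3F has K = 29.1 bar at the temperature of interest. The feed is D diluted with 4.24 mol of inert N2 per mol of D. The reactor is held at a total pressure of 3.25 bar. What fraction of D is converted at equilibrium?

X = 0.811

Let X = conversion of D (basis 1 mol D); extent of reaction ξ = 0.5X.
At extent ξ: n_D = 1 − X; n_F = 1.5X; n_I = 4.24 (inert).
n_T = Σnᵢ = 5.24 + 0.5X.
y_i = n_i/n_T, p_i = y_i·P. K = p_F^3 / (p_D^2).
Setting this equal to 29.1 bar and taking the physical root (0 < X < 1) gives X = 0.811.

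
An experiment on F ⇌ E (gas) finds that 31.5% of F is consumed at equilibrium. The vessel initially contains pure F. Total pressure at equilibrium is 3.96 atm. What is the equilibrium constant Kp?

Kp = 0.46

Basis: 1 mol F initially; let X = conversion of F. Extent ξ = X.
Mole table: n_F = 1 − X; n_E = X.
Since Δν = 0, n_T = 1 throughout.
At X = 0.315: n_F = 0.685, n_E = 0.315, n_T = 1.
p_i = (n_i/n_T)·P. Kp = p_E / (p_F) = 0.46.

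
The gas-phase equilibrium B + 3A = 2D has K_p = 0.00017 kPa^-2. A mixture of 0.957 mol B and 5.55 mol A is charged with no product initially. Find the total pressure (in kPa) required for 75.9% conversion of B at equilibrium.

P = 189 kPa

Let X = conversion of B (basis 0.957 mol B); extent of reaction ξ = 0.957X.
Moles: n_B = 0.957 − 0.957X; n_A = 5.55 − 2.87X; n_D = 1.91X.
Summing: n_T = 6.51 − 1.91X.
K_p = p_D^2 / (p_B p_A^3) with p_i = (n_i/n_T)·P.
At X = 0.759: the mole-fraction product g(X) = Π y_i^ν_i = 6.103. Since K_p = g(X)·P^{-2}, P = (g/K_p)^(1/2) = (6.103/0.00017)^(1/2) = 189 kPa.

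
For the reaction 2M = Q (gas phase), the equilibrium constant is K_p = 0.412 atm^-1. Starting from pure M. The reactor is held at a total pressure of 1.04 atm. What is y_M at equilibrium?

Take 1 mol M as basis and let X be its fractional conversion, so ξ = 0.5X.
Mole table: n_M = 1 − X; n_Q = 0.5X.
Total moles n_T = 1 − 0.5X.
y_i = n_i/n_T, p_i = y_i·P. K_p = p_Q / (p_M^2).
Setting this equal to 0.412 atm^-1 and taking the physical root (0 < X < 1) gives X = 0.393.
Then n_M = 0.607, n_T = 0.804, so y_M = 0.755.

y_M = 0.755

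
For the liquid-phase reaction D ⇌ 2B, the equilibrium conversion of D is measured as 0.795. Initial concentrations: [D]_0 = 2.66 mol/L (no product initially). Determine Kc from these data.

Kc = 32.8 mol/L

Let X = conversion of D.
Concentrations: [D] = 2.66 − 2.66X; [B] = 5.32X.
At X = 0.795: [D] = 0.545, [B] = 4.23.
Kc = [B]^2 / ([D]) = 32.8 mol/L.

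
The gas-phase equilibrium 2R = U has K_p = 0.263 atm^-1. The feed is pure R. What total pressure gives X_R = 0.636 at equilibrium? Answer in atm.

P = 6.22 atm

Let X = conversion of R (basis 1 mol R); extent of reaction ξ = 0.5X.
At extent ξ: n_R = 1 − X; n_U = 0.5X.
Summing: n_T = 1 − 0.5X.
K_p = p_U / (p_R^2) with p_i = (n_i/n_T)·P.
At X = 0.636: the mole-fraction product g(X) = Π y_i^ν_i = 1.637. Since K_p = g(X)·P^{-1}, P = (g/K_p)^(1/1) = (1.637/0.263)^(1/1) = 6.22 atm.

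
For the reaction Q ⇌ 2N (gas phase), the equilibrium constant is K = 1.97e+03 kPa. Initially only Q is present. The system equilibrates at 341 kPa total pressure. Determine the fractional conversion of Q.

X = 0.769

Basis: 1 mol Q initially; let X = conversion of Q. Extent ξ = X.
Moles: n_Q = 1 − X; n_N = 2X.
Summing: n_T = 1 + X.
Mole fractions y_i = n_i/n_T; K = p_N^2 / (p_Q) with p_i = y_i·P.
Substituting and setting equal to 1.97e+03 kPa gives a polynomial in X; the root in (0,1) is X = 0.769.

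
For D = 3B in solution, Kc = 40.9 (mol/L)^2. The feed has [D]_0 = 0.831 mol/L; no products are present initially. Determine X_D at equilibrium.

Let X = conversion of D; extent ξ = 0.831·X mol/L.
Concentrations: [D] = 0.831 − 0.831X; [B] = 2.49X.
Kc = [B]^3 / ([D]).
Solving Kc = 40.9 for X ∈ (0,1): X = 0.782.

X = 0.782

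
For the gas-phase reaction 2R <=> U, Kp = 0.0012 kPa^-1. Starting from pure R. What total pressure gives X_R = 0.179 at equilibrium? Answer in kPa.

Let X = conversion of R (basis 1 mol R); extent of reaction ξ = 0.5X.
Mole table: n_R = 1 − X; n_U = 0.5X.
Total moles n_T = 1 − 0.5X.
Kp = p_U / (p_R^2) with p_i = (n_i/n_T)·P.
At X = 0.179: the mole-fraction product g(X) = Π y_i^ν_i = 0.1209. Since Kp = g(X)·P^{-1}, P = (g/Kp)^(1/1) = (0.1209/0.0012)^(1/1) = 101 kPa.

P = 101 kPa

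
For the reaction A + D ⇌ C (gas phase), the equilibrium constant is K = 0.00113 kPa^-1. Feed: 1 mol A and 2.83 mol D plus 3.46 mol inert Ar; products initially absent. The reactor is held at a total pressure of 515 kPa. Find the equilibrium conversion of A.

Let X = conversion of A (basis 1 mol A); extent of reaction ξ = X.
Mole table: n_A = 1 − X; n_D = 2.83 − X; n_C = X; n_I = 3.46 (inert).
Summing: n_T = 7.29 − X.
With p_i = (n_i/n_T)P, K = p_C / (p_A p_D).
Setting this equal to 0.00113 kPa^-1 and taking the physical root (0 < X < 1) gives X = 0.178.

X = 0.178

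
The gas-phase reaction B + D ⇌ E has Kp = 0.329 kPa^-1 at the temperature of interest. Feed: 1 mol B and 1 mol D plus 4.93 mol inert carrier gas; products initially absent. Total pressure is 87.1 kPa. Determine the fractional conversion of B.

X = 0.628

Let X = conversion of B (basis 1 mol B); extent of reaction ξ = X.
Mole table: n_B = 1 − X; n_D = 1 − X; n_E = X; n_I = 4.93 (inert).
Total moles n_T = 6.93 − X.
Mole fractions y_i = n_i/n_T; Kp = p_E / (p_B p_D) with p_i = y_i·P.
Setting this equal to 0.329 kPa^-1 and taking the physical root (0 < X < 1) gives X = 0.628.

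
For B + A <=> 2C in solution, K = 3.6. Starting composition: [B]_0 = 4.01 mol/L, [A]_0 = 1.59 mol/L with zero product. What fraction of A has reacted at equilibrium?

Let X = conversion of A; extent ξ = 1.59·X mol/L.
Concentrations: [B] = 4.01 − 1.59X; [A] = 1.59 − 1.59X; [C] = 3.18X.
K = [C]^2 / ([B] [A]).
Setting equal to 3.6 and solving for X on (0,1) gives X = 0.701.

X = 0.701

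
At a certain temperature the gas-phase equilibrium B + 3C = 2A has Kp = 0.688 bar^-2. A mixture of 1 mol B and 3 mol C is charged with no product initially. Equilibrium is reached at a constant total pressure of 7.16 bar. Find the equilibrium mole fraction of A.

y_A = 0.494

Basis: 1 mol B initially; let X = conversion of B. Extent ξ = X.
At extent ξ: n_B = 1 − X; n_C = 3 − 3X; n_A = 2X.
n_T = Σnᵢ = 4 − 2X.
y_i = n_i/n_T, p_i = y_i·P. Kp = p_A^2 / (p_B p_C^3).
Setting this equal to 0.688 bar^-2 and taking the physical root (0 < X < 1) gives X = 0.661.
Then n_A = 1.32, n_T = 2.68, so y_A = 0.494.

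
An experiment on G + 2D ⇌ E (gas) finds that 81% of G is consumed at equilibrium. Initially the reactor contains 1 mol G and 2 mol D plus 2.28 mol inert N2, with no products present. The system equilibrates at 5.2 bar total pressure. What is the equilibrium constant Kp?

Kp = 14.6 bar^-2

Take 1 mol G as basis and let X be its fractional conversion, so ξ = X.
Moles: n_G = 1 − X; n_D = 2 − 2X; n_E = X; n_I = 2.28 (inert).
Summing: n_T = 5.28 − 2X.
At X = 0.81: n_G = 0.19, n_D = 0.38, n_E = 0.81, n_T = 3.66.
p_i = (n_i/n_T)·P. Kp = p_E / (p_G p_D^2) = 14.6 bar^-2.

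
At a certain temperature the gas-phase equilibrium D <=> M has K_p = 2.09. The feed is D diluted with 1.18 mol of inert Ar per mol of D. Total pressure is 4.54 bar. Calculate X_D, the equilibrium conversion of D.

Take 1 mol D as basis and let X be its fractional conversion, so ξ = X.
Species balance: n_D = 1 − X; n_M = X; n_I = 1.18 (inert).
Total moles n_T = 2.18 (Δν = 0, constant).
y_i = n_i/n_T, p_i = y_i·P. K_p = p_M / (p_D).
Setting this equal to 2.09 and taking the physical root (0 < X < 1) gives X = 0.676.

X = 0.676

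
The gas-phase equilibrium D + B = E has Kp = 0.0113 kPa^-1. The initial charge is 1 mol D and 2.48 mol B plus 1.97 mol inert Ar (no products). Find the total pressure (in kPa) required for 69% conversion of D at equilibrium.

Take 1 mol D as basis and let X be its fractional conversion, so ξ = X.
Moles: n_D = 1 − X; n_B = 2.48 − X; n_E = X; n_I = 1.97 (inert).
Summing: n_T = 5.45 − X.
Kp = p_E / (p_D p_B) with p_i = (n_i/n_T)·P.
At X = 0.69: the mole-fraction product g(X) = Π y_i^ν_i = 5.919. Since Kp = g(X)·P^{-1}, P = (g/Kp)^(1/1) = (5.919/0.0113)^(1/1) = 524 kPa.

P = 524 kPa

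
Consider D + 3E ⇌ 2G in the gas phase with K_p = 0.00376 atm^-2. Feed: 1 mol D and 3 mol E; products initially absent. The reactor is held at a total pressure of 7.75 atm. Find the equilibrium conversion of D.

Basis: 1 mol D initially; let X = conversion of D. Extent ξ = X.
Mole table: n_D = 1 − X; n_E = 3 − 3X; n_G = 2X.
Summing: n_T = 4 − 2X.
y_i = n_i/n_T, p_i = y_i·P. K_p = p_G^2 / (p_D p_E^3).
This yields a degree-4 equation in X; solving on (0,1), X = 0.214.

X = 0.214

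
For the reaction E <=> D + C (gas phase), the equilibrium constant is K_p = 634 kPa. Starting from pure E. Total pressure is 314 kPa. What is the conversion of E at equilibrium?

X = 0.818

Let X = conversion of E (basis 1 mol E); extent of reaction ξ = X.
Mole table: n_E = 1 − X; n_D = X; n_C = X.
Total moles n_T = 1 + X.
Mole fractions y_i = n_i/n_T; K_p = p_D p_C / (p_E) with p_i = y_i·P.
Equating to 634 kPa and solving on 0 < X < 1: X = 0.818.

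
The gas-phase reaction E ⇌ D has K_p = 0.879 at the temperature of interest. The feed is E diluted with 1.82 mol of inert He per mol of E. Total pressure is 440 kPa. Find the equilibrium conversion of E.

Take 1 mol E as basis and let X be its fractional conversion, so ξ = X.
Moles: n_E = 1 − X; n_D = X; n_I = 1.82 (inert).
Total moles n_T = 2.82 (Δν = 0, constant).
With p_i = (n_i/n_T)P, K_p = p_D / (p_E).
Substituting and setting equal to 0.879 gives a polynomial in X; the root in (0,1) is X = 0.468.

X = 0.468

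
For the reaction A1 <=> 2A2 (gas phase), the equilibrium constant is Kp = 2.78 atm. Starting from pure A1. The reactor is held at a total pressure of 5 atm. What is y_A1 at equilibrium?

y_A1 = 0.482

Basis: 1 mol A1 initially; let X = conversion of A1. Extent ξ = X.
Moles: n_A1 = 1 − X; n_A2 = 2X.
Summing: n_T = 1 + X.
With p_i = (n_i/n_T)P, Kp = p_A2^2 / (p_A1).
Equating to 2.78 atm and solving on 0 < X < 1: X = 0.349.
Then n_A1 = 0.651, n_T = 1.35, so y_A1 = 0.482.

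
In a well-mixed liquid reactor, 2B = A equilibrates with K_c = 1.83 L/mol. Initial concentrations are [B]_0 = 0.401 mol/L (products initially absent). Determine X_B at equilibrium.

X = 0.448

Let X = conversion of B; extent ξ = 0.401X/2 mol/L.
Concentrations: [B] = 0.401 − 0.401X; [A] = 0.201X.
K_c = [A] / ([B]^2).
Setting equal to 1.83 and solving for X on (0,1) gives X = 0.448.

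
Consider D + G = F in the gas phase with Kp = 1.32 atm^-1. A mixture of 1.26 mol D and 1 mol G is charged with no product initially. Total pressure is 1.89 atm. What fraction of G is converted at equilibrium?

Let X = conversion of G (basis 1 mol G); extent of reaction ξ = X.
At extent ξ: n_D = 1.26 − X; n_G = 1 − X; n_F = X.
n_T = Σnᵢ = 2.26 − X.
Mole fractions y_i = n_i/n_T; Kp = p_F / (p_D p_G) with p_i = y_i·P.
This yields a degree-2 equation in X; solving on (0,1), X = 0.516.

X = 0.516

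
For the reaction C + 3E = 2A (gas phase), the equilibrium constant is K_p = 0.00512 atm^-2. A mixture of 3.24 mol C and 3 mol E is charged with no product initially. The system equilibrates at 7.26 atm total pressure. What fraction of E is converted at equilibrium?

Let X = conversion of E (basis 3 mol E); extent of reaction ξ = X.
Species balance: n_C = 3.24 − X; n_E = 3 − 3X; n_A = 2X.
Summing: n_T = 6.24 − 2X.
y_i = n_i/n_T, p_i = y_i·P. K_p = p_A^2 / (p_C p_E^3).
This yields a degree-4 equation in X; solving on (0,1), X = 0.260.

X = 0.260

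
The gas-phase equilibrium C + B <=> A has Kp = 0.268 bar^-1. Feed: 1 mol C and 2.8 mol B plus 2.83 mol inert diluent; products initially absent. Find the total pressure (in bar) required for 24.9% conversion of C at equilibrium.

P = 3.09 bar

Let X = conversion of C (basis 1 mol C); extent of reaction ξ = X.
At extent ξ: n_C = 1 − X; n_B = 2.8 − X; n_A = X; n_I = 2.83 (inert).
Total moles n_T = 6.63 − X.
Kp = p_A / (p_C p_B) with p_i = (n_i/n_T)·P.
At X = 0.249: the mole-fraction product g(X) = Π y_i^ν_i = 0.8293. Since Kp = g(X)·P^{-1}, P = (g/Kp)^(1/1) = (0.8293/0.268)^(1/1) = 3.09 bar.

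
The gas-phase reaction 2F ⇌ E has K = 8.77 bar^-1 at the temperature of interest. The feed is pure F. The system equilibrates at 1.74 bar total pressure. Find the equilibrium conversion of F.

X = 0.873

Take 1 mol F as basis and let X be its fractional conversion, so ξ = 0.5X.
At extent ξ: n_F = 1 − X; n_E = 0.5X.
n_T = Σnᵢ = 1 − 0.5X.
y_i = n_i/n_T, p_i = y_i·P. K = p_E / (p_F^2).
Equating to 8.77 bar^-1 and solving on 0 < X < 1: X = 0.873.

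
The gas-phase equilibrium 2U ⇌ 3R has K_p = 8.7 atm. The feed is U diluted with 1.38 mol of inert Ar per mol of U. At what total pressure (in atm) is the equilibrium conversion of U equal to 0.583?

P = 6.04 atm

Basis: 1 mol U initially; let X = conversion of U. Extent ξ = 0.5X.
Moles: n_U = 1 − X; n_R = 1.5X; n_I = 1.38 (inert).
n_T = Σnᵢ = 2.38 + 0.5X.
K_p = p_R^3 / (p_U^2) with p_i = (n_i/n_T)·P.
At X = 0.583: the mole-fraction product g(X) = Π y_i^ν_i = 1.44. Since K_p = g(X)·P^{1}, P = (K_p/g)^(1/1) = (8.7/1.44)^(1/1) = 6.04 atm.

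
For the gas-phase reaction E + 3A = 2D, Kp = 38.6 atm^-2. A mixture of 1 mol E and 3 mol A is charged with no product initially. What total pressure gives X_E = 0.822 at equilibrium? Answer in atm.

Let X = conversion of E (basis 1 mol E); extent of reaction ξ = X.
At extent ξ: n_E = 1 − X; n_A = 3 − 3X; n_D = 2X.
Summing: n_T = 4 − 2X.
Kp = p_D^2 / (p_E p_A^3) with p_i = (n_i/n_T)·P.
At X = 0.822: the mole-fraction product g(X) = Π y_i^ν_i = 553.5. Since Kp = g(X)·P^{-2}, P = (g/Kp)^(1/2) = (553.5/38.6)^(1/2) = 3.79 atm.

P = 3.79 atm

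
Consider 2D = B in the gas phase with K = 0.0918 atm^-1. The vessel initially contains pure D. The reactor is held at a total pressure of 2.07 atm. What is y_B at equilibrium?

Basis: 1 mol D initially; let X = conversion of D. Extent ξ = 0.5X.
At extent ξ: n_D = 1 − X; n_B = 0.5X.
n_T = Σnᵢ = 1 − 0.5X.
y_i = n_i/n_T, p_i = y_i·P. K = p_B / (p_D^2).
Setting this equal to 0.0918 atm^-1 and taking the physical root (0 < X < 1) gives X = 0.246.
Then n_B = 0.123, n_T = 0.877, so y_B = 0.140.

y_B = 0.140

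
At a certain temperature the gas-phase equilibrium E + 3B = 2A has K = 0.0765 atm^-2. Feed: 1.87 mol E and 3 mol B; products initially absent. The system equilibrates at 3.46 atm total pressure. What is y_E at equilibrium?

y_E = 0.363

Take 3 mol B as basis and let X be its fractional conversion, so ξ = X.
Species balance: n_E = 1.87 − X; n_B = 3 − 3X; n_A = 2X.
Summing: n_T = 4.87 − 2X.
Mole fractions y_i = n_i/n_T; K = p_A^2 / (p_E p_B^3) with p_i = y_i·P.
Equating to 0.0765 atm^-2 and solving on 0 < X < 1: X = 0.369.
Then n_E = 1.5, n_T = 4.13, so y_E = 0.363.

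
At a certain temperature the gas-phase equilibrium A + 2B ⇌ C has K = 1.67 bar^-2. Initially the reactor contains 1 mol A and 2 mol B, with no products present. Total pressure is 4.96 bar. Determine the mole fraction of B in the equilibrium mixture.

y_B = 0.299

Let X = conversion of A (basis 1 mol A); extent of reaction ξ = X.
Moles: n_A = 1 − X; n_B = 2 − 2X; n_C = X.
Total moles n_T = 3 − 2X.
With p_i = (n_i/n_T)P, K = p_C / (p_A p_B^2).
Substituting and setting equal to 1.67 bar^-2 gives a polynomial in X; the root in (0,1) is X = 0.786.
Then n_B = 0.427, n_T = 1.43, so y_B = 0.299.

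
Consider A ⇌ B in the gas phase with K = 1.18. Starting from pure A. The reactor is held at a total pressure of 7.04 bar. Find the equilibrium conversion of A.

Take 1 mol A as basis and let X be its fractional conversion, so ξ = X.
Moles: n_A = 1 − X; n_B = X.
Total moles n_T = 1 (Δν = 0, constant).
y_i = n_i/n_T, p_i = y_i·P. K = p_B / (p_A).
Equating to 1.18 and solving on 0 < X < 1: X = 0.541.

X = 0.541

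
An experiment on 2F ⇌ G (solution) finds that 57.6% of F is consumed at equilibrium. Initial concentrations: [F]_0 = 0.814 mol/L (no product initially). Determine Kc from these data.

Kc = 1.97 L/mol

Let X = conversion of F.
Concentrations: [F] = 0.814 − 0.814X; [G] = 0.407X.
At X = 0.576: [F] = 0.345, [G] = 0.234.
Kc = [G] / ([F]^2) = 1.97 L/mol.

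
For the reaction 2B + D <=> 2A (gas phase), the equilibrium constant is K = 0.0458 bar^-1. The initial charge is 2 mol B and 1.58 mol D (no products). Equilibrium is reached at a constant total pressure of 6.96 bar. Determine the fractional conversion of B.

X = 0.262

Basis: 2 mol B initially; let X = conversion of B. Extent ξ = X.
Species balance: n_B = 2 − 2X; n_D = 1.58 − X; n_A = 2X.
Total moles n_T = 3.58 − X.
With p_i = (n_i/n_T)P, K = p_A^2 / (p_B^2 p_D).
This yields a degree-3 equation in X; solving on (0,1), X = 0.262.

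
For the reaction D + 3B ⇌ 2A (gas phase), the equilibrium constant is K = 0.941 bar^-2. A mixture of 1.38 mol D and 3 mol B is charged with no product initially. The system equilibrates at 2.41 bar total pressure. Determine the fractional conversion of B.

Basis: 3 mol B initially; let X = conversion of B. Extent ξ = X.
Mole table: n_D = 1.38 − X; n_B = 3 − 3X; n_A = 2X.
Total moles n_T = 4.38 − 2X.
Mole fractions y_i = n_i/n_T; K = p_A^2 / (p_D p_B^3) with p_i = y_i·P.
Substituting and setting equal to 0.941 bar^-2 gives a polynomial in X; the root in (0,1) is X = 0.535.

X = 0.535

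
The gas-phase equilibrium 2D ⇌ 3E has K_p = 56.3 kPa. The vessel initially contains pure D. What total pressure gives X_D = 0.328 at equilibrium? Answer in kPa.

Basis: 1 mol D initially; let X = conversion of D. Extent ξ = 0.5X.
Moles: n_D = 1 − X; n_E = 1.5X.
n_T = Σnᵢ = 1 + 0.5X.
K_p = p_E^3 / (p_D^2) with p_i = (n_i/n_T)·P.
At X = 0.328: the mole-fraction product g(X) = Π y_i^ν_i = 0.2266. Since K_p = g(X)·P^{1}, P = (K_p/g)^(1/1) = (56.3/0.2266)^(1/1) = 248 kPa.

P = 248 kPa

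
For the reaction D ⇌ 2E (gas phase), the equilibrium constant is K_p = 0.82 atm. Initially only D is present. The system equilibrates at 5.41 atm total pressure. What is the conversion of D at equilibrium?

X = 0.191

Basis: 1 mol D initially; let X = conversion of D. Extent ξ = X.
Species balance: n_D = 1 − X; n_E = 2X.
n_T = Σnᵢ = 1 + X.
With p_i = (n_i/n_T)P, K_p = p_E^2 / (p_D).
Equating to 0.82 atm and solving on 0 < X < 1: X = 0.191.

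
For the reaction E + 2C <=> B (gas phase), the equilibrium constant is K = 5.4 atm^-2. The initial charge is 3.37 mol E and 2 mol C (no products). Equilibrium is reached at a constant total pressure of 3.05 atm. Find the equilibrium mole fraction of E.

y_E = 0.687

Basis: 2 mol C initially; let X = conversion of C. Extent ξ = X.
Mole table: n_E = 3.37 − X; n_C = 2 − 2X; n_B = X.
Summing: n_T = 5.37 − 2X.
With p_i = (n_i/n_T)P, K = p_B / (p_E p_C^2).
This yields a degree-3 equation in X; solving on (0,1), X = 0.850.
Then n_E = 2.52, n_T = 3.67, so y_E = 0.687.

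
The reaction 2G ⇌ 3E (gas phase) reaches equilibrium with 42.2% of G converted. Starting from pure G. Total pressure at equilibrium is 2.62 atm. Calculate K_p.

Basis: 1 mol G initially; let X = conversion of G. Extent ξ = 0.5X.
At extent ξ: n_G = 1 − X; n_E = 1.5X.
n_T = Σnᵢ = 1 + 0.5X.
At X = 0.422: n_G = 0.578, n_E = 0.633, n_T = 1.21.
p_i = (n_i/n_T)·P. K_p = p_E^3 / (p_G^2) = 1.64 atm.

K_p = 1.64 atm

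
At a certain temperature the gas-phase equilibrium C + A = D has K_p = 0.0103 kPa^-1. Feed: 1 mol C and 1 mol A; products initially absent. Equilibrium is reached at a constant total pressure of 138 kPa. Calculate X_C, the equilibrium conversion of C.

Take 1 mol C as basis and let X be its fractional conversion, so ξ = X.
Species balance: n_C = 1 − X; n_A = 1 − X; n_D = X.
Total moles n_T = 2 − X.
With p_i = (n_i/n_T)P, K_p = p_D / (p_C p_A).
Substituting and setting equal to 0.0103 kPa^-1 gives a polynomial in X; the root in (0,1) is X = 0.357.

X = 0.357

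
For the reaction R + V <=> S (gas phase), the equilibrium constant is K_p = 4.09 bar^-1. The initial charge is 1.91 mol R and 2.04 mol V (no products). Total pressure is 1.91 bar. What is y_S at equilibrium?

y_S = 0.494

Take 1.91 mol R as basis and let X be its fractional conversion, so ξ = 1.91X.
At extent ξ: n_R = 1.91 − 1.91X; n_V = 2.04 − 1.91X; n_S = 1.91X.
n_T = Σnᵢ = 3.95 − 1.91X.
Mole fractions y_i = n_i/n_T; K_p = p_S / (p_R p_V) with p_i = y_i·P.
Substituting and setting equal to 4.09 bar^-1 gives a polynomial in X; the root in (0,1) is X = 0.684.
Then n_S = 1.31, n_T = 2.64, so y_S = 0.494.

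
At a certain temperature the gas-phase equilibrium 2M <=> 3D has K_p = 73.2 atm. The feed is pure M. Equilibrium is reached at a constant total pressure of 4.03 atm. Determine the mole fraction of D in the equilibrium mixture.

Let X = conversion of M (basis 1 mol M); extent of reaction ξ = 0.5X.
Species balance: n_M = 1 − X; n_D = 1.5X.
Summing: n_T = 1 + 0.5X.
Mole fractions y_i = n_i/n_T; K_p = p_D^3 / (p_M^2) with p_i = y_i·P.
Setting this equal to 73.2 atm and taking the physical root (0 < X < 1) gives X = 0.758.
Then n_D = 1.14, n_T = 1.38, so y_D = 0.824.

y_D = 0.824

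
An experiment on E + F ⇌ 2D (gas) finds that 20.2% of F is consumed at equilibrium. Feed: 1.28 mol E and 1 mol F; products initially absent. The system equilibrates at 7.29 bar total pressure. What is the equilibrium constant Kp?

Kp = 0.19

Take 1 mol F as basis and let X be its fractional conversion, so ξ = X.
At extent ξ: n_E = 1.28 − X; n_F = 1 − X; n_D = 2X.
Total moles n_T = 2.28 (Δν = 0, constant).
At X = 0.202: n_E = 1.08, n_F = 0.798, n_D = 0.404, n_T = 2.28.
p_i = (n_i/n_T)·P. Kp = p_D^2 / (p_E p_F) = 0.19.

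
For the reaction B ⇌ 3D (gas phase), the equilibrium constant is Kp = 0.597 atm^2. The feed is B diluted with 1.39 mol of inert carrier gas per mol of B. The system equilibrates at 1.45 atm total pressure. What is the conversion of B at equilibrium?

X = 0.400

Let X = conversion of B (basis 1 mol B); extent of reaction ξ = X.
Species balance: n_B = 1 − X; n_D = 3X; n_I = 1.39 (inert).
Summing: n_T = 2.39 + 2X.
Mole fractions y_i = n_i/n_T; Kp = p_D^3 / (p_B) with p_i = y_i·P.
This yields a degree-3 equation in X; solving on (0,1), X = 0.400.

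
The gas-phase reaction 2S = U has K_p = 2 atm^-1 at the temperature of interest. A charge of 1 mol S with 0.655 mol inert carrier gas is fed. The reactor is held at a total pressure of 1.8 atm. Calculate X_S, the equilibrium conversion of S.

Take 1 mol S as basis and let X be its fractional conversion, so ξ = 0.5X.
At extent ξ: n_S = 1 − X; n_U = 0.5X; n_I = 0.655 (inert).
n_T = Σnᵢ = 1.66 − 0.5X.
With p_i = (n_i/n_T)P, K_p = p_U / (p_S^2).
Setting this equal to 2 atm^-1 and taking the physical root (0 < X < 1) gives X = 0.653.

X = 0.653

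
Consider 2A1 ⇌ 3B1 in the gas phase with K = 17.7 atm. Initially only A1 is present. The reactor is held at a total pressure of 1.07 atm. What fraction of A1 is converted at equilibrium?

X = 0.750

Take 1 mol A1 as basis and let X be its fractional conversion, so ξ = 0.5X.
Mole table: n_A1 = 1 − X; n_B1 = 1.5X.
Total moles n_T = 1 + 0.5X.
Mole fractions y_i = n_i/n_T; K = p_B1^3 / (p_A1^2) with p_i = y_i·P.
This yields a degree-3 equation in X; solving on (0,1), X = 0.750.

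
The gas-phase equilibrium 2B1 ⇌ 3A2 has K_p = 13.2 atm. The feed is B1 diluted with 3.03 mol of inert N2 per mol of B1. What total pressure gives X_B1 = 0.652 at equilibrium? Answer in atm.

Basis: 1 mol B1 initially; let X = conversion of B1. Extent ξ = 0.5X.
Moles: n_B1 = 1 − X; n_A2 = 1.5X; n_I = 3.03 (inert).
Summing: n_T = 4.03 + 0.5X.
K_p = p_A2^3 / (p_B1^2) with p_i = (n_i/n_T)·P.
At X = 0.652: the mole-fraction product g(X) = Π y_i^ν_i = 1.773. Since K_p = g(X)·P^{1}, P = (K_p/g)^(1/1) = (13.2/1.773)^(1/1) = 7.44 atm.

P = 7.44 atm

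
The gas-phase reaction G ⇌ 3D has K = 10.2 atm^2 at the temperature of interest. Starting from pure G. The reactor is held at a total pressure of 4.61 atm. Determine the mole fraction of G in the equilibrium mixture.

y_G = 0.416

Let X = conversion of G (basis 1 mol G); extent of reaction ξ = X.
Species balance: n_G = 1 − X; n_D = 3X.
Summing: n_T = 1 + 2X.
Mole fractions y_i = n_i/n_T; K = p_D^3 / (p_G) with p_i = y_i·P.
This yields a degree-3 equation in X; solving on (0,1), X = 0.319.
Then n_G = 0.681, n_T = 1.64, so y_G = 0.416.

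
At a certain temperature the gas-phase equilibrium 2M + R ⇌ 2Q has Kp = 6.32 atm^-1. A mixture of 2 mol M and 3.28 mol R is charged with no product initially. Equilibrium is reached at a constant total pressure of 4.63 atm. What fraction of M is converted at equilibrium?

X = 0.801

Let X = conversion of M (basis 2 mol M); extent of reaction ξ = X.
At extent ξ: n_M = 2 − 2X; n_R = 3.28 − X; n_Q = 2X.
n_T = Σnᵢ = 5.28 − X.
Mole fractions y_i = n_i/n_T; Kp = p_Q^2 / (p_M^2 p_R) with p_i = y_i·P.
Substituting and setting equal to 6.32 atm^-1 gives a polynomial in X; the root in (0,1) is X = 0.801.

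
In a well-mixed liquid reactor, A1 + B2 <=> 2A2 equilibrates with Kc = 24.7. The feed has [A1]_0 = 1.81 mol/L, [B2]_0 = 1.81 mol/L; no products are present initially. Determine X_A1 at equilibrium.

X = 0.713

Let X = conversion of A1; extent ξ = 1.81·X mol/L.
Concentrations: [A1] = 1.81 − 1.81X; [B2] = 1.81 − 1.81X; [A2] = 3.62X.
Kc = [A2]^2 / ([A1] [B2]).
This equals 24.7 at X = 0.713 (the root in 0 < X < 1).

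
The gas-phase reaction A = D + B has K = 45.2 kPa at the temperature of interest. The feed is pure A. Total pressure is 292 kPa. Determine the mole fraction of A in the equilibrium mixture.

y_A = 0.464

Basis: 1 mol A initially; let X = conversion of A. Extent ξ = X.
Mole table: n_A = 1 − X; n_D = X; n_B = X.
Summing: n_T = 1 + X.
With p_i = (n_i/n_T)P, K = p_D p_B / (p_A).
This yields a degree-2 equation in X; solving on (0,1), X = 0.366.
Then n_A = 0.634, n_T = 1.37, so y_A = 0.464.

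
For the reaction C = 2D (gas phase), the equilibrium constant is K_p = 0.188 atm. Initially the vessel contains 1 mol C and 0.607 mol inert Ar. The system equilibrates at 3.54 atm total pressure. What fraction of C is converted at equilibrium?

X = 0.141

Take 1 mol C as basis and let X be its fractional conversion, so ξ = X.
At extent ξ: n_C = 1 − X; n_D = 2X; n_I = 0.607 (inert).
Total moles n_T = 1.61 + X.
Mole fractions y_i = n_i/n_T; K_p = p_D^2 / (p_C) with p_i = y_i·P.
Substituting and setting equal to 0.188 atm gives a polynomial in X; the root in (0,1) is X = 0.141.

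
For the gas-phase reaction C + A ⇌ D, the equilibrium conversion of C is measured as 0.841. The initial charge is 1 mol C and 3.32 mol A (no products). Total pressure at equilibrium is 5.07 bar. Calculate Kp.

Let X = conversion of C (basis 1 mol C); extent of reaction ξ = X.
Species balance: n_C = 1 − X; n_A = 3.32 − X; n_D = X.
Summing: n_T = 4.32 − X.
At X = 0.841: n_C = 0.159, n_A = 2.48, n_D = 0.841, n_T = 3.48.
p_i = (n_i/n_T)·P. Kp = p_D / (p_C p_A) = 1.46 bar^-1.

Kp = 1.46 bar^-1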